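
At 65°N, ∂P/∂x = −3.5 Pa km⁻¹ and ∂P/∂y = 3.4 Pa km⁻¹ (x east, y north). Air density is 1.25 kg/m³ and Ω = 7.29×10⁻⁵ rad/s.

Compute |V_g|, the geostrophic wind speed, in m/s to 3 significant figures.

Coriolis parameter at 65°N:
f = 2Ω sin φ = 2 × 7.29×10⁻⁵ × sin 65° = 1.32×10⁻⁴ s⁻¹
Component geostrophic relations (x east, y north):
u_g = −(1/(fρ)) ∂P/∂y,  v_g = (1/(fρ)) ∂P/∂x
u_g = −(3.4×10⁻³)/(1.32×10⁻⁴ × 1.25) = −20.6 m/s;  v_g = (−3.5×10⁻³)/(1.32×10⁻⁴ × 1.25) = −21.2 m/s
|V_g| = √(u_g² + v_g²) = 29.5 m/s

29.5 m/s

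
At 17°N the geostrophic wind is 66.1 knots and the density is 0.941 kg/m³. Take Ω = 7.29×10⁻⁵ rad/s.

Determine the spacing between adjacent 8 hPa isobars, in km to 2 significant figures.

Coriolis parameter at 17°N:
f = 2Ω sin φ = 2 × 7.29×10⁻⁵ × sin 17° = 4.26×10⁻⁵ s⁻¹
Wind speed in SI: 66.1 knots = 34.0 m/s
Geostrophic balance rearranged: |∂P/∂n| = f ρ V_g
|∂P/∂n| = 4.26×10⁻⁵ × 0.941 × 34.0 = 1.36×10⁻³ Pa/m
Isobar spacing: Δn = ΔP/|∂P/∂n| = 800 Pa / 1.36×10⁻³ Pa/m = 586500 m ≈ 590 km

590 km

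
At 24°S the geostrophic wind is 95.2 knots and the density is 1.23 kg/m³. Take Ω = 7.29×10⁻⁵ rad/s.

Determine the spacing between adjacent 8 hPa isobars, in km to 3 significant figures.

224 km

Coriolis parameter at 24°S:
f = 2Ω sin φ = 2 × 7.29×10⁻⁵ × sin 24° = 5.93×10⁻⁵ s⁻¹
Wind speed in SI: 95.2 knots = 49.0 m/s
Geostrophic balance rearranged: |∂P/∂n| = f ρ V_g
|∂P/∂n| = 5.93×10⁻⁵ × 1.23 × 49.0 = 3.57×10⁻³ Pa/m
Isobar spacing: Δn = ΔP/|∂P/∂n| = 800 Pa / 3.57×10⁻³ Pa/m = 223944 m ≈ 224 km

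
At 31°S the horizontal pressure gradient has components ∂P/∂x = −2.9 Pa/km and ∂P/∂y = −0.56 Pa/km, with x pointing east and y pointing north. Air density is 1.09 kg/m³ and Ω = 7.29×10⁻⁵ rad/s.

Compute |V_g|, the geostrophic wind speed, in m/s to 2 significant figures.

Coriolis parameter at 31°S:
f = 2Ω sin φ = 2 × 7.29×10⁻⁵ × sin 31° = 7.51×10⁻⁵ s⁻¹
In the Southern Hemisphere f is negative: f = −7.51×10⁻⁵ s⁻¹.
Component geostrophic relations (x east, y north):
u_g = −(1/(fρ)) ∂P/∂y,  v_g = (1/(fρ)) ∂P/∂x
u_g = −(−0.56×10⁻³)/(−7.51×10⁻⁵ × 1.09) = −6.84 m/s;  v_g = (−2.9×10⁻³)/(−7.51×10⁻⁵ × 1.09) = 35.4 m/s
|V_g| = √(u_g² + v_g²) = 36.1 m/s

36 m/s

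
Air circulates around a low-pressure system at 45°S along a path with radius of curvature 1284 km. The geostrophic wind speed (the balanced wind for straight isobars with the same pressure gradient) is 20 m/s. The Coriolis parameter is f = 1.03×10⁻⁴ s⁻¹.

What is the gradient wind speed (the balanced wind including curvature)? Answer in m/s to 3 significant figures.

17.6 m/s

Around a low, centrifugal force acts outward with Coriolis, so pressure-gradient force balances both:
(1/ρ)|∂P/∂n| = fV + V²/R  →  V² + fR·V − fR·V_g = 0
With fR = 1.03×10⁻⁴ × 1284×10³ m = 132 m/s:
V = [−fR + √((fR)² + 4 fR V_g)]/2 = [−132 + √(132² + 4×132×20)]/2 = 17.6 m/s
Subgeostrophic (V < V_g = 20 m/s), as expected around a low.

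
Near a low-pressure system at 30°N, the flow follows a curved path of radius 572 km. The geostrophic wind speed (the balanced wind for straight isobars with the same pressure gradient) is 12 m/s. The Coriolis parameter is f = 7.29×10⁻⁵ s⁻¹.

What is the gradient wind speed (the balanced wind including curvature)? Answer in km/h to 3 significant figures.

Around a low, centrifugal force acts outward with Coriolis, so pressure-gradient force balances both:
(1/ρ)|∂P/∂n| = fV + V²/R  →  V² + fR·V − fR·V_g = 0
With fR = 7.29×10⁻⁵ × 572×10³ m = 41.7 m/s:
V = [−fR + √((fR)² + 4 fR V_g)]/2 = [−41.7 + √(41.7² + 4×41.7×12)]/2 = 9.73 m/s
Subgeostrophic (V < V_g = 12 m/s), as expected around a low.
Converting: 9.73 m/s × 3.6 = 35.0 km/h

35.0 km/h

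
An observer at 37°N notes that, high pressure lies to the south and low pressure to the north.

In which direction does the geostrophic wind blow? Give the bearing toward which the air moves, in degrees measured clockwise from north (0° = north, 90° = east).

090°

The pressure-gradient force points toward the north (bearing 000°).
Geostrophic balance: in the Northern Hemisphere the Coriolis force deflects motion to the right, so the geostrophic wind blows 90° to the right of the pressure-gradient force (low pressure on the left).
Rotating 000° by 90° clockwise gives 090° — the wind blows toward the east.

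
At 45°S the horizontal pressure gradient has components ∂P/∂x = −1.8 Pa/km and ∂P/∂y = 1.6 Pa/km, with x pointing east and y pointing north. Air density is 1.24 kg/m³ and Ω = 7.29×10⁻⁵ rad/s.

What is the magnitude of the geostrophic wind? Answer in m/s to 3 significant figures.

Coriolis parameter at 45°S:
f = 2Ω sin φ = 2 × 7.29×10⁻⁵ × sin 45° = 1.03×10⁻⁴ s⁻¹
In the Southern Hemisphere f is negative: f = −1.03×10⁻⁴ s⁻¹.
Component geostrophic relations (x east, y north):
u_g = −(1/(fρ)) ∂P/∂y,  v_g = (1/(fρ)) ∂P/∂x
u_g = −(1.6×10⁻³)/(−1.03×10⁻⁴ × 1.24) = 12.5 m/s;  v_g = (−1.8×10⁻³)/(−1.03×10⁻⁴ × 1.24) = 14.1 m/s
|V_g| = √(u_g² + v_g²) = 18.8 m/s

18.8 m/s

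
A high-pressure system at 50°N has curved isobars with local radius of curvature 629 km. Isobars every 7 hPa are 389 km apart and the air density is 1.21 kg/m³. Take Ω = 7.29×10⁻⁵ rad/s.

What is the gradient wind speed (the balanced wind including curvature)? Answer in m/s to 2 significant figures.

Coriolis parameter at 50°N:
f = 2Ω sin φ = 2 × 7.29×10⁻⁵ × sin 50° = 1.12×10⁻⁴ s⁻¹
Pressure gradient: |∂P/∂n| = 700 Pa / 389000 m = 1.80×10⁻³ Pa/m
Geostrophic speed: V_g = |∂P/∂n|/(fρ) = 1.80×10⁻³/(1.12×10⁻⁴ × 1.21) = 13.3 m/s
Around a high, pressure-gradient force acts outward with centrifugal, so Coriolis balances both:
fV = (1/ρ)|∂P/∂n| + V²/R  →  V² − fR·V + fR·V_g = 0
With fR = 1.12×10⁻⁴ × 629×10³ m = 70.3 m/s:
V = [fR − √((fR)² − 4 fR V_g)]/2 = [70.3 − √(70.3² − 4×70.3×13.3)]/2 = 17.9 m/s
Supergeostrophic (V > V_g = 13.3 m/s), as expected around a high.

18 m/s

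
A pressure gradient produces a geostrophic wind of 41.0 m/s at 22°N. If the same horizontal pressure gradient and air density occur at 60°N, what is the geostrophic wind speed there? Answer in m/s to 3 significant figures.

With the same pressure gradient and density, V_g ∝ 1/f ∝ 1/sin φ.
V₂ = V₁ · sin φ₁ / sin φ₂ = 41.0 × sin 22° / sin 60°
V₂ = 41.0 × 0.3746/0.8660 = 17.7 m/s

17.7 m/s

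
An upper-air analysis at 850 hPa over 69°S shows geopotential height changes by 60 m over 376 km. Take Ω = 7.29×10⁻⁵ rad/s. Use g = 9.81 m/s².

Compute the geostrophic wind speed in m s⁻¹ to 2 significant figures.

12 m s⁻¹

Coriolis parameter at 69°S:
f = 2Ω sin φ = 2 × 7.29×10⁻⁵ × sin 69° = 1.36×10⁻⁴ s⁻¹
Height gradient: |∂Z/∂n| = 60 m / 376000 m = 1.60×10⁻⁴
On a pressure surface, geostrophic balance gives V_g = (g/f)|∂Z/∂n|:
V_g = 9.81 × 1.60×10⁻⁴ / 1.36×10⁻⁴ = 11.5 m/s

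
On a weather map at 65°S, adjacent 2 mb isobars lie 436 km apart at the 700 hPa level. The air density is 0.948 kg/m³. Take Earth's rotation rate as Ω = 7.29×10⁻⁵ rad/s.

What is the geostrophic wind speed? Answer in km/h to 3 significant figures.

13.2 km/h

Coriolis parameter at 65°S:
f = 2Ω sin φ = 2 × 7.29×10⁻⁵ × sin 65° = 1.32×10⁻⁴ s⁻¹
Pressure gradient: |∂P/∂n| = 200 Pa / 436000 m = 4.59×10⁻⁴ Pa/m
Geostrophic balance (pressure-gradient force = Coriolis force):
V_g = (1/(fρ)) |∂P/∂n| = 4.59×10⁻⁴ / (1.32×10⁻⁴ × 0.948) = 3.66 m/s
Converting: 3.66 m/s × 3.6 = 13.2 km/h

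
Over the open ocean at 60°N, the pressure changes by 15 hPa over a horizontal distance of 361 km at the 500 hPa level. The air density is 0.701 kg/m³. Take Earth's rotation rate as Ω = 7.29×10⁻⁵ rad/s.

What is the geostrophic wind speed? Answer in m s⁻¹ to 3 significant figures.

46.9 m s⁻¹

Coriolis parameter at 60°N:
f = 2Ω sin φ = 2 × 7.29×10⁻⁵ × sin 60° = 1.26×10⁻⁴ s⁻¹
Pressure gradient: |∂P/∂n| = 1500 Pa / 361000 m = 4.16×10⁻³ Pa/m
Geostrophic balance (pressure-gradient force = Coriolis force):
V_g = (1/(fρ)) |∂P/∂n| = 4.16×10⁻³ / (1.26×10⁻⁴ × 0.701) = 46.9 m/s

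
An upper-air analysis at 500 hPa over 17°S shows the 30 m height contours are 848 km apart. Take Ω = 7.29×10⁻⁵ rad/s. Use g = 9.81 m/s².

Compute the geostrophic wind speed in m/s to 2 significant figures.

Coriolis parameter at 17°S:
f = 2Ω sin φ = 2 × 7.29×10⁻⁵ × sin 17° = 4.26×10⁻⁵ s⁻¹
Height gradient: |∂Z/∂n| = 30 m / 848000 m = 3.54×10⁻⁵
On a pressure surface, geostrophic balance gives V_g = (g/f)|∂Z/∂n|:
V_g = 9.81 × 3.54×10⁻⁵ / 4.26×10⁻⁵ = 8.14 m/s

8.1 m/s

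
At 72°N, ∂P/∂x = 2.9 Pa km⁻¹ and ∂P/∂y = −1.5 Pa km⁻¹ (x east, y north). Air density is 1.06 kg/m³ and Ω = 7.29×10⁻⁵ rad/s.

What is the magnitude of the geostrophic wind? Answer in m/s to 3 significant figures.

22.2 m/s

Coriolis parameter at 72°N:
f = 2Ω sin φ = 2 × 7.29×10⁻⁵ × sin 72° = 1.39×10⁻⁴ s⁻¹
Component geostrophic relations (x east, y north):
u_g = −(1/(fρ)) ∂P/∂y,  v_g = (1/(fρ)) ∂P/∂x
u_g = −(−1.5×10⁻³)/(1.39×10⁻⁴ × 1.06) = 10.2 m/s;  v_g = (2.9×10⁻³)/(1.39×10⁻⁴ × 1.06) = 19.7 m/s
|V_g| = √(u_g² + v_g²) = 22.2 m/s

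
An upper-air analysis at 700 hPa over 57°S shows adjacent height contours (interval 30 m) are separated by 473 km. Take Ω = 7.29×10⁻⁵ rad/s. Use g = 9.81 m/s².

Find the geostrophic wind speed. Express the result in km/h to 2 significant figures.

18 km/h

Coriolis parameter at 57°S:
f = 2Ω sin φ = 2 × 7.29×10⁻⁵ × sin 57° = 1.22×10⁻⁴ s⁻¹
Height gradient: |∂Z/∂n| = 30 m / 473000 m = 6.34×10⁻⁵
On a pressure surface, geostrophic balance gives V_g = (g/f)|∂Z/∂n|:
V_g = 9.81 × 6.34×10⁻⁵ / 1.22×10⁻⁴ = 5.09 m/s
Converting: 5.09 m/s × 3.6 = 18 km/h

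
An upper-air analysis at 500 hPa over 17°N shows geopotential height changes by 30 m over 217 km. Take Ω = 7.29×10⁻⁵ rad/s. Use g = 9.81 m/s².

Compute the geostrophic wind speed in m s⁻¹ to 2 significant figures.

Coriolis parameter at 17°N:
f = 2Ω sin φ = 2 × 7.29×10⁻⁵ × sin 17° = 4.26×10⁻⁵ s⁻¹
Height gradient: |∂Z/∂n| = 30 m / 217000 m = 1.38×10⁻⁴
On a pressure surface, geostrophic balance gives V_g = (g/f)|∂Z/∂n|:
V_g = 9.81 × 1.38×10⁻⁴ / 4.26×10⁻⁵ = 31.8 m/s

32 m s⁻¹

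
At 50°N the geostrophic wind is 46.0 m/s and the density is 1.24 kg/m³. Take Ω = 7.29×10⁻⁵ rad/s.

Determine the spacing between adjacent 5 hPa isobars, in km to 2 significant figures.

78 km

Coriolis parameter at 50°N:
f = 2Ω sin φ = 2 × 7.29×10⁻⁵ × sin 50° = 1.12×10⁻⁴ s⁻¹
Geostrophic balance rearranged: |∂P/∂n| = f ρ V_g
|∂P/∂n| = 1.12×10⁻⁴ × 1.24 × 46.0 = 6.37×10⁻³ Pa/m
Isobar spacing: Δn = ΔP/|∂P/∂n| = 500 Pa / 6.37×10⁻³ Pa/m = 78484 m ≈ 78 km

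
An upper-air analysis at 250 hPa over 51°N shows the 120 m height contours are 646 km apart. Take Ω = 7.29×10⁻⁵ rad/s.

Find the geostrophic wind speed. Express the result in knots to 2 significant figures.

Coriolis parameter at 51°N:
f = 2Ω sin φ = 2 × 7.29×10⁻⁵ × sin 51° = 1.13×10⁻⁴ s⁻¹
Height gradient: |∂Z/∂n| = 120 m / 646000 m = 1.86×10⁻⁴
On a pressure surface, geostrophic balance gives V_g = (g/f)|∂Z/∂n|:
V_g = 9.81 × 1.86×10⁻⁴ / 1.13×10⁻⁴ = 16.1 m/s
Converting: 16.1 m/s × 1.944 = 31 knots

31 knots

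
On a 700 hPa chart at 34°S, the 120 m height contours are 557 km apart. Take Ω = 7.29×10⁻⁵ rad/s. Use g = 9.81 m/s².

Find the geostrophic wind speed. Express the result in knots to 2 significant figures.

Coriolis parameter at 34°S:
f = 2Ω sin φ = 2 × 7.29×10⁻⁵ × sin 34° = 8.15×10⁻⁵ s⁻¹
Height gradient: |∂Z/∂n| = 120 m / 557000 m = 2.15×10⁻⁴
On a pressure surface, geostrophic balance gives V_g = (g/f)|∂Z/∂n|:
V_g = 9.81 × 2.15×10⁻⁴ / 8.15×10⁻⁵ = 25.9 m/s
Converting: 25.9 m/s × 1.944 = 50 knots

50 knots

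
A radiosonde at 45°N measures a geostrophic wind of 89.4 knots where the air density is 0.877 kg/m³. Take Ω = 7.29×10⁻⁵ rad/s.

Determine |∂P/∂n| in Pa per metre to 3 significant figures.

Coriolis parameter at 45°N:
f = 2Ω sin φ = 2 × 7.29×10⁻⁵ × sin 45° = 1.03×10⁻⁴ s⁻¹
Wind speed in SI: 89.4 knots = 46.0 m/s
Geostrophic balance rearranged: |∂P/∂n| = f ρ V_g
|∂P/∂n| = 1.03×10⁻⁴ × 0.877 × 46.0 = 4.16×10⁻³ Pa/m

4.16×10⁻³ Pa/m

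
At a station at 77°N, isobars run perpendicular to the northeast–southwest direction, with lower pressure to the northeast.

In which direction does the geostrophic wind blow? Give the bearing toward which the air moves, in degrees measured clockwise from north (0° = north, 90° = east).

The pressure-gradient force points toward the northeast (bearing 045°).
Geostrophic balance: in the Northern Hemisphere the Coriolis force deflects motion to the right, so the geostrophic wind blows 90° to the right of the pressure-gradient force (low pressure on the left).
Rotating 045° by 90° clockwise gives 135° — the wind blows toward the southeast.

135°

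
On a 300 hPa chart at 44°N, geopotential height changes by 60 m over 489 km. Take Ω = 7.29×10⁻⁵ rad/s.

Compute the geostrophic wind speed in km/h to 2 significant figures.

43 km/h

Coriolis parameter at 44°N:
f = 2Ω sin φ = 2 × 7.29×10⁻⁵ × sin 44° = 1.01×10⁻⁴ s⁻¹
Height gradient: |∂Z/∂n| = 60 m / 489000 m = 1.23×10⁻⁴
On a pressure surface, geostrophic balance gives V_g = (g/f)|∂Z/∂n|:
V_g = 9.81 × 1.23×10⁻⁴ / 1.01×10⁻⁴ = 11.9 m/s
Converting: 11.9 m/s × 3.6 = 43 km/h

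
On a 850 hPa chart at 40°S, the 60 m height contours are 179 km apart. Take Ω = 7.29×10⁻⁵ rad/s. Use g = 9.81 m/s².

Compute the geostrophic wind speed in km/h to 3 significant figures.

Coriolis parameter at 40°S:
f = 2Ω sin φ = 2 × 7.29×10⁻⁵ × sin 40° = 9.37×10⁻⁵ s⁻¹
Height gradient: |∂Z/∂n| = 60 m / 179000 m = 3.35×10⁻⁴
On a pressure surface, geostrophic balance gives V_g = (g/f)|∂Z/∂n|:
V_g = 9.81 × 3.35×10⁻⁴ / 9.37×10⁻⁵ = 35.1 m/s
Converting: 35.1 m/s × 3.6 = 126 km/h

126 km/h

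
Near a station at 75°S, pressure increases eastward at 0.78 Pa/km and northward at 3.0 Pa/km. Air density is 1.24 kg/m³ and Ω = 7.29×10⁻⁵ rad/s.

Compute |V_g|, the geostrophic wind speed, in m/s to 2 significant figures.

Coriolis parameter at 75°S:
f = 2Ω sin φ = 2 × 7.29×10⁻⁵ × sin 75° = 1.41×10⁻⁴ s⁻¹
In the Southern Hemisphere f is negative: f = −1.41×10⁻⁴ s⁻¹.
Component geostrophic relations (x east, y north):
u_g = −(1/(fρ)) ∂P/∂y,  v_g = (1/(fρ)) ∂P/∂x
u_g = −(3.0×10⁻³)/(−1.41×10⁻⁴ × 1.24) = 17.2 m/s;  v_g = (0.78×10⁻³)/(−1.41×10⁻⁴ × 1.24) = −4.47 m/s
|V_g| = √(u_g² + v_g²) = 17.8 m/s

18 m/s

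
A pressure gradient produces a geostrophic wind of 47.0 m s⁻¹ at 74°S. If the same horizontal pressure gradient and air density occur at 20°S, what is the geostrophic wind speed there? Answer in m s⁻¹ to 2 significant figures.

With the same pressure gradient and density, V_g ∝ 1/f ∝ 1/sin φ.
V₂ = V₁ · sin φ₁ / sin φ₂ = 47.0 × sin 74° / sin 20°
V₂ = 47.0 × 0.9613/0.3420 = 130 m s⁻¹

130 m s⁻¹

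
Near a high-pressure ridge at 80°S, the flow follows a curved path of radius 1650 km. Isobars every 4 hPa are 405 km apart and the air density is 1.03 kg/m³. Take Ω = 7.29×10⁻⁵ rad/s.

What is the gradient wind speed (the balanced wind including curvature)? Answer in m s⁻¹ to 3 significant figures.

6.88 m s⁻¹

Coriolis parameter at 80°S:
f = 2Ω sin φ = 2 × 7.29×10⁻⁵ × sin 80° = 1.44×10⁻⁴ s⁻¹
Pressure gradient: |∂P/∂n| = 400 Pa / 405000 m = 9.88×10⁻⁴ Pa/m
Geostrophic speed: V_g = |∂P/∂n|/(fρ) = 9.88×10⁻⁴/(1.44×10⁻⁴ × 1.03) = 6.68 m/s
Around a high, pressure-gradient force acts outward with centrifugal, so Coriolis balances both:
fV = (1/ρ)|∂P/∂n| + V²/R  →  V² − fR·V + fR·V_g = 0
With fR = 1.44×10⁻⁴ × 1650×10³ m = 237 m/s:
V = [fR − √((fR)² − 4 fR V_g)]/2 = [237 − √(237² − 4×237×6.68)]/2 = 6.88 m/s
Supergeostrophic (V > V_g = 6.68 m/s), as expected around a high.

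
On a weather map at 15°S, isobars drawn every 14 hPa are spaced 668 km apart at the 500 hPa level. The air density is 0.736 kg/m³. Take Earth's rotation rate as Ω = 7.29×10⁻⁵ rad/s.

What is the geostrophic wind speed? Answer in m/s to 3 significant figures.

75.5 m/s

Coriolis parameter at 15°S:
f = 2Ω sin φ = 2 × 7.29×10⁻⁵ × sin 15° = 3.77×10⁻⁵ s⁻¹
Pressure gradient: |∂P/∂n| = 1400 Pa / 668000 m = 2.10×10⁻³ Pa/m
Geostrophic balance (pressure-gradient force = Coriolis force):
V_g = (1/(fρ)) |∂P/∂n| = 2.10×10⁻³ / (3.77×10⁻⁵ × 0.736) = 75.5 m/s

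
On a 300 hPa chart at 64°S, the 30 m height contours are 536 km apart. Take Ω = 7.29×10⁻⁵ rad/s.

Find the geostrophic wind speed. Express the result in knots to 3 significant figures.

8.14 knots

Coriolis parameter at 64°S:
f = 2Ω sin φ = 2 × 7.29×10⁻⁵ × sin 64° = 1.31×10⁻⁴ s⁻¹
Height gradient: |∂Z/∂n| = 30 m / 536000 m = 5.60×10⁻⁵
On a pressure surface, geostrophic balance gives V_g = (g/f)|∂Z/∂n|:
V_g = 9.81 × 5.60×10⁻⁵ / 1.31×10⁻⁴ = 4.19 m/s
Converting: 4.19 m/s × 1.944 = 8.14 knots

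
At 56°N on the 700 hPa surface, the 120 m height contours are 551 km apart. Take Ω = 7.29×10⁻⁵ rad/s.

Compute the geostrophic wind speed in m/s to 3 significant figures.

Coriolis parameter at 56°N:
f = 2Ω sin φ = 2 × 7.29×10⁻⁵ × sin 56° = 1.21×10⁻⁴ s⁻¹
Height gradient: |∂Z/∂n| = 120 m / 551000 m = 2.18×10⁻⁴
On a pressure surface, geostrophic balance gives V_g = (g/f)|∂Z/∂n|:
V_g = 9.81 × 2.18×10⁻⁴ / 1.21×10⁻⁴ = 17.7 m/s

17.7 m/s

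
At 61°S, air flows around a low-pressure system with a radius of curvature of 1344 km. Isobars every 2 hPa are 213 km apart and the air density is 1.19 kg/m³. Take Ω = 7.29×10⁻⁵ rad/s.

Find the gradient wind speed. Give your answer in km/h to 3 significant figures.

21.5 km/h

Coriolis parameter at 61°S:
f = 2Ω sin φ = 2 × 7.29×10⁻⁵ × sin 61° = 1.28×10⁻⁴ s⁻¹
Pressure gradient: |∂P/∂n| = 200 Pa / 213000 m = 9.39×10⁻⁴ Pa/m
Geostrophic speed: V_g = |∂P/∂n|/(fρ) = 9.39×10⁻⁴/(1.28×10⁻⁴ × 1.19) = 6.19 m/s
Around a low, centrifugal force acts outward with Coriolis, so pressure-gradient force balances both:
(1/ρ)|∂P/∂n| = fV + V²/R  →  V² + fR·V − fR·V_g = 0
With fR = 1.28×10⁻⁴ × 1344×10³ m = 171 m/s:
V = [−fR + √((fR)² + 4 fR V_g)]/2 = [−171 + √(171² + 4×171×6.19)]/2 = 5.98 m/s
Subgeostrophic (V < V_g = 6.19 m/s), as expected around a low.
Converting: 5.98 m/s × 3.6 = 21.5 km/h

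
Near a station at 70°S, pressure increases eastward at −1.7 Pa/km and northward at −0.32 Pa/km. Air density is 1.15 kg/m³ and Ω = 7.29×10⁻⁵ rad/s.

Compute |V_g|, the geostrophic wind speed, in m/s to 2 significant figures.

11 m/s

Coriolis parameter at 70°S:
f = 2Ω sin φ = 2 × 7.29×10⁻⁵ × sin 70° = 1.37×10⁻⁴ s⁻¹
In the Southern Hemisphere f is negative: f = −1.37×10⁻⁴ s⁻¹.
Component geostrophic relations (x east, y north):
u_g = −(1/(fρ)) ∂P/∂y,  v_g = (1/(fρ)) ∂P/∂x
u_g = −(−0.32×10⁻³)/(−1.37×10⁻⁴ × 1.15) = −2.03 m/s;  v_g = (−1.7×10⁻³)/(−1.37×10⁻⁴ × 1.15) = 10.8 m/s
|V_g| = √(u_g² + v_g²) = 11.0 m/s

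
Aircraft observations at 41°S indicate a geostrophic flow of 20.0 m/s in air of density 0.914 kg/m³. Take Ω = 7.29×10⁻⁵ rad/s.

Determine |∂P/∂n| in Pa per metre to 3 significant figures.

Coriolis parameter at 41°S:
f = 2Ω sin φ = 2 × 7.29×10⁻⁵ × sin 41° = 9.57×10⁻⁵ s⁻¹
Geostrophic balance rearranged: |∂P/∂n| = f ρ V_g
|∂P/∂n| = 9.57×10⁻⁵ × 0.914 × 20.0 = 1.75×10⁻³ Pa/m

1.75×10⁻³ Pa/m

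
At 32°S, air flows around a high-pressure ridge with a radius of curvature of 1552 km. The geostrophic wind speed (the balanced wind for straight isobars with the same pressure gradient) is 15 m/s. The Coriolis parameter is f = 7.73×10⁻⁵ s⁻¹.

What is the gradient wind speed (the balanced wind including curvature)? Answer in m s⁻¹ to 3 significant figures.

17.6 m s⁻¹

Around a high, pressure-gradient force acts outward with centrifugal, so Coriolis balances both:
fV = (1/ρ)|∂P/∂n| + V²/R  →  V² − fR·V + fR·V_g = 0
With fR = 7.73×10⁻⁵ × 1552×10³ m = 120 m/s:
V = [fR − √((fR)² − 4 fR V_g)]/2 = [120 − √(120² − 4×120×15)]/2 = 17.6 m/s
Supergeostrophic (V > V_g = 15 m/s), as expected around a high.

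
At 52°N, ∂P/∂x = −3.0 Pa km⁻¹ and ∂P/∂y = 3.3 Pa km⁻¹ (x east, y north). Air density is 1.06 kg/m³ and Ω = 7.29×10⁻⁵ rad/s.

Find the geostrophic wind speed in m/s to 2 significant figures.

37 m/s

Coriolis parameter at 52°N:
f = 2Ω sin φ = 2 × 7.29×10⁻⁵ × sin 52° = 1.15×10⁻⁴ s⁻¹
Component geostrophic relations (x east, y north):
u_g = −(1/(fρ)) ∂P/∂y,  v_g = (1/(fρ)) ∂P/∂x
u_g = −(3.3×10⁻³)/(1.15×10⁻⁴ × 1.06) = −27.1 m/s;  v_g = (−3.0×10⁻³)/(1.15×10⁻⁴ × 1.06) = −24.6 m/s
|V_g| = √(u_g² + v_g²) = 36.6 m/s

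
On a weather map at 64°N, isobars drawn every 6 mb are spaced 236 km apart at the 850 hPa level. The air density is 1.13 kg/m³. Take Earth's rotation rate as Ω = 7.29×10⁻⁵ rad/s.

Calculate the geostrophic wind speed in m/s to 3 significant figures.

17.2 m/s

Coriolis parameter at 64°N:
f = 2Ω sin φ = 2 × 7.29×10⁻⁵ × sin 64° = 1.31×10⁻⁴ s⁻¹
Pressure gradient: |∂P/∂n| = 600 Pa / 236000 m = 2.54×10⁻³ Pa/m
Geostrophic balance (pressure-gradient force = Coriolis force):
V_g = (1/(fρ)) |∂P/∂n| = 2.54×10⁻³ / (1.31×10⁻⁴ × 1.13) = 17.2 m/s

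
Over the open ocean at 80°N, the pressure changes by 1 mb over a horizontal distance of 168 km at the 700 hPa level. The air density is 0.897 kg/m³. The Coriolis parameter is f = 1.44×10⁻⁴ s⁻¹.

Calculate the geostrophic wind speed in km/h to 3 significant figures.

16.6 km/h

Pressure gradient: |∂P/∂n| = 100 Pa / 168000 m = 5.95×10⁻⁴ Pa/m
Geostrophic balance (pressure-gradient force = Coriolis force):
V_g = (1/(fρ)) |∂P/∂n| = 5.95×10⁻⁴ / (1.44×10⁻⁴ × 0.897) = 4.61 m/s
Converting: 4.61 m/s × 3.6 = 16.6 km/h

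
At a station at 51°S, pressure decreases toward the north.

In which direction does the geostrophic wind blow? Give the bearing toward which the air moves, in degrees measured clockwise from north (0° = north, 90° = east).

270°

The pressure-gradient force points toward the north (bearing 000°).
Geostrophic balance: in the Southern Hemisphere the Coriolis force deflects motion to the left, so the geostrophic wind blows 90° to the left of the pressure-gradient force (low pressure on the right).
Rotating 000° by 90° counterclockwise gives 270° — the wind blows toward the west.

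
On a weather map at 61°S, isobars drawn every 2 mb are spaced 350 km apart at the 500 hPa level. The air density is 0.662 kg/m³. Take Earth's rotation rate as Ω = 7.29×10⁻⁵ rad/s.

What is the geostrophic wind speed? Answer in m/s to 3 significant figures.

6.77 m/s

Coriolis parameter at 61°S:
f = 2Ω sin φ = 2 × 7.29×10⁻⁵ × sin 61° = 1.28×10⁻⁴ s⁻¹
Pressure gradient: |∂P/∂n| = 200 Pa / 350000 m = 5.71×10⁻⁴ Pa/m
Geostrophic balance (pressure-gradient force = Coriolis force):
V_g = (1/(fρ)) |∂P/∂n| = 5.71×10⁻⁴ / (1.28×10⁻⁴ × 0.662) = 6.77 m/s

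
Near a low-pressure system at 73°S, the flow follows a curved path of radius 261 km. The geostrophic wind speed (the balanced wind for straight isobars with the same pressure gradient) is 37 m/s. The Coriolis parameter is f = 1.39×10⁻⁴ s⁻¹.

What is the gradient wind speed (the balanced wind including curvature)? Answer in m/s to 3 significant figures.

Around a low, centrifugal force acts outward with Coriolis, so pressure-gradient force balances both:
(1/ρ)|∂P/∂n| = fV + V²/R  →  V² + fR·V − fR·V_g = 0
With fR = 1.39×10⁻⁴ × 261×10³ m = 36.3 m/s:
V = [−fR + √((fR)² + 4 fR V_g)]/2 = [−36.3 + √(36.3² + 4×36.3×37)]/2 = 22.7 m/s
Subgeostrophic (V < V_g = 37 m/s), as expected around a low.

22.7 m/s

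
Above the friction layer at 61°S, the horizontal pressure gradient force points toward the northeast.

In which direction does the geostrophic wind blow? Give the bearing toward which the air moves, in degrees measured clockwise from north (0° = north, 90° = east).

The pressure-gradient force points toward the northeast (bearing 045°).
Geostrophic balance: in the Southern Hemisphere the Coriolis force deflects motion to the left, so the geostrophic wind blows 90° to the left of the pressure-gradient force (low pressure on the right).
Rotating 045° by 90° counterclockwise gives 315° — the wind blows toward the northwest.

315°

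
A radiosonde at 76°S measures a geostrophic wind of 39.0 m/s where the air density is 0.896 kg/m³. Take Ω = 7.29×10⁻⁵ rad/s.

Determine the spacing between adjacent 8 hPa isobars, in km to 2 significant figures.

160 km

Coriolis parameter at 76°S:
f = 2Ω sin φ = 2 × 7.29×10⁻⁵ × sin 76° = 1.41×10⁻⁴ s⁻¹
Geostrophic balance rearranged: |∂P/∂n| = f ρ V_g
|∂P/∂n| = 1.41×10⁻⁴ × 0.896 × 39.0 = 4.94×10⁻³ Pa/m
Isobar spacing: Δn = ΔP/|∂P/∂n| = 800 Pa / 4.94×10⁻³ Pa/m = 161829 m ≈ 160 km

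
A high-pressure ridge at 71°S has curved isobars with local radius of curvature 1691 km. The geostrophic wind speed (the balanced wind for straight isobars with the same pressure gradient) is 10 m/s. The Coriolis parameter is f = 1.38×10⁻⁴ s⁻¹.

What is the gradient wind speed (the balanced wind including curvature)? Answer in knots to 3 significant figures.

20.4 knots

Around a high, pressure-gradient force acts outward with centrifugal, so Coriolis balances both:
fV = (1/ρ)|∂P/∂n| + V²/R  →  V² − fR·V + fR·V_g = 0
With fR = 1.38×10⁻⁴ × 1691×10³ m = 233 m/s:
V = [fR − √((fR)² − 4 fR V_g)]/2 = [233 − √(233² − 4×233×10)]/2 = 10.5 m/s
Supergeostrophic (V > V_g = 10 m/s), as expected around a high.
Converting: 10.5 m/s × 1.944 = 20.4 knots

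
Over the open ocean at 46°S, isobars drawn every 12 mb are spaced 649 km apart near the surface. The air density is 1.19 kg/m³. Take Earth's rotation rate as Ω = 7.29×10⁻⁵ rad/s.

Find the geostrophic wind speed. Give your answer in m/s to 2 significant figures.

Coriolis parameter at 46°S:
f = 2Ω sin φ = 2 × 7.29×10⁻⁵ × sin 46° = 1.05×10⁻⁴ s⁻¹
Pressure gradient: |∂P/∂n| = 1200 Pa / 649000 m = 1.85×10⁻³ Pa/m
Geostrophic balance (pressure-gradient force = Coriolis force):
V_g = (1/(fρ)) |∂P/∂n| = 1.85×10⁻³ / (1.05×10⁻⁴ × 1.19) = 14.8 m/s

15 m/s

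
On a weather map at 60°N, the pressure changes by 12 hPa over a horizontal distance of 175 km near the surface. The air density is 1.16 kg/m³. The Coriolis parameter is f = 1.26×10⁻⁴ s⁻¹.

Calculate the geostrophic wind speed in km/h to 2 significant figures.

170 km/h

Pressure gradient: |∂P/∂n| = 1200 Pa / 175000 m = 6.86×10⁻³ Pa/m
Geostrophic balance (pressure-gradient force = Coriolis force):
V_g = (1/(fρ)) |∂P/∂n| = 6.86×10⁻³ / (1.26×10⁻⁴ × 1.16) = 46.9 m/s
Converting: 46.9 m/s × 3.6 = 170 km/h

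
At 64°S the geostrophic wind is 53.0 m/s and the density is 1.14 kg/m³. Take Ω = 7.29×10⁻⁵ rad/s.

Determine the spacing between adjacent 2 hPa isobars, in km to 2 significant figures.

25 km

Coriolis parameter at 64°S:
f = 2Ω sin φ = 2 × 7.29×10⁻⁵ × sin 64° = 1.31×10⁻⁴ s⁻¹
Geostrophic balance rearranged: |∂P/∂n| = f ρ V_g
|∂P/∂n| = 1.31×10⁻⁴ × 1.14 × 53.0 = 7.92×10⁻³ Pa/m
Isobar spacing: Δn = ΔP/|∂P/∂n| = 200 Pa / 7.92×10⁻³ Pa/m = 25260 m ≈ 25 km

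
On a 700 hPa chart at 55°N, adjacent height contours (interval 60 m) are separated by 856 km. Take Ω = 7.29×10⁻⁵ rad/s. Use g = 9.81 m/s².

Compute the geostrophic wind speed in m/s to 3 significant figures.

Coriolis parameter at 55°N:
f = 2Ω sin φ = 2 × 7.29×10⁻⁵ × sin 55° = 1.19×10⁻⁴ s⁻¹
Height gradient: |∂Z/∂n| = 60 m / 856000 m = 7.01×10⁻⁵
On a pressure surface, geostrophic balance gives V_g = (g/f)|∂Z/∂n|:
V_g = 9.81 × 7.01×10⁻⁵ / 1.19×10⁻⁴ = 5.76 m/s

5.76 m/s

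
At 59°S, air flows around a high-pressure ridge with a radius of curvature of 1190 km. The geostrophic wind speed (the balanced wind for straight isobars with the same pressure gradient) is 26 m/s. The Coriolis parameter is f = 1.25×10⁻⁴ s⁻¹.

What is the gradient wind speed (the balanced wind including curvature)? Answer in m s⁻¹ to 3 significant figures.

33.6 m s⁻¹

Around a high, pressure-gradient force acts outward with centrifugal, so Coriolis balances both:
fV = (1/ρ)|∂P/∂n| + V²/R  →  V² − fR·V + fR·V_g = 0
With fR = 1.25×10⁻⁴ × 1190×10³ m = 149 m/s:
V = [fR − √((fR)² − 4 fR V_g)]/2 = [149 − √(149² − 4×149×26)]/2 = 33.6 m/s
Supergeostrophic (V > V_g = 26 m/s), as expected around a high.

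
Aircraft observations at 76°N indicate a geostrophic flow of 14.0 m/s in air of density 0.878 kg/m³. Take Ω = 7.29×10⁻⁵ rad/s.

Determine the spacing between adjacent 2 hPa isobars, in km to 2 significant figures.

120 km

Coriolis parameter at 76°N:
f = 2Ω sin φ = 2 × 7.29×10⁻⁵ × sin 76° = 1.41×10⁻⁴ s⁻¹
Geostrophic balance rearranged: |∂P/∂n| = f ρ V_g
|∂P/∂n| = 1.41×10⁻⁴ × 0.878 × 14.0 = 1.74×10⁻³ Pa/m
Isobar spacing: Δn = ΔP/|∂P/∂n| = 200 Pa / 1.74×10⁻³ Pa/m = 115013 m ≈ 120 km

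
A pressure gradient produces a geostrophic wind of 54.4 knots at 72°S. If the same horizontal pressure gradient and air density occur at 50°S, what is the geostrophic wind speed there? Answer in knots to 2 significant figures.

68 knots

With the same pressure gradient and density, V_g ∝ 1/f ∝ 1/sin φ.
V₂ = V₁ · sin φ₁ / sin φ₂ = 54.4 × sin 72° / sin 50°
V₂ = 54.4 × 0.9511/0.7660 = 68 knots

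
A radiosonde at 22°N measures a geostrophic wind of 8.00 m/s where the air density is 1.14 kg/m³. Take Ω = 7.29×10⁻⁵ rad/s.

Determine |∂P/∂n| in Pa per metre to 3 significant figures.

4.98×10⁻⁴ Pa/m

Coriolis parameter at 22°N:
f = 2Ω sin φ = 2 × 7.29×10⁻⁵ × sin 22° = 5.46×10⁻⁵ s⁻¹
Geostrophic balance rearranged: |∂P/∂n| = f ρ V_g
|∂P/∂n| = 5.46×10⁻⁵ × 1.14 × 8.00 = 4.98×10⁻⁴ Pa/m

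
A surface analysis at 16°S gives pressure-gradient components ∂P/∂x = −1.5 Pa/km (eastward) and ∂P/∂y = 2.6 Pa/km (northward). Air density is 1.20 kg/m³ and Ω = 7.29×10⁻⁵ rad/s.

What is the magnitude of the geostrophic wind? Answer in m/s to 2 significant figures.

62 m/s

Coriolis parameter at 16°S:
f = 2Ω sin φ = 2 × 7.29×10⁻⁵ × sin 16° = 4.02×10⁻⁵ s⁻¹
In the Southern Hemisphere f is negative: f = −4.02×10⁻⁵ s⁻¹.
Component geostrophic relations (x east, y north):
u_g = −(1/(fρ)) ∂P/∂y,  v_g = (1/(fρ)) ∂P/∂x
u_g = −(2.6×10⁻³)/(−4.02×10⁻⁵ × 1.20) = 53.9 m/s;  v_g = (−1.5×10⁻³)/(−4.02×10⁻⁵ × 1.20) = 31.1 m/s
|V_g| = √(u_g² + v_g²) = 62.2 m/s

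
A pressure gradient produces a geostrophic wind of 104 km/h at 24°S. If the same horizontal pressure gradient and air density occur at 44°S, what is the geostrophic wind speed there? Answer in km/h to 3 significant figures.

With the same pressure gradient and density, V_g ∝ 1/f ∝ 1/sin φ.
V₂ = V₁ · sin φ₁ / sin φ₂ = 104 × sin 24° / sin 44°
V₂ = 104 × 0.4067/0.6947 = 60.9 km/h

60.9 km/h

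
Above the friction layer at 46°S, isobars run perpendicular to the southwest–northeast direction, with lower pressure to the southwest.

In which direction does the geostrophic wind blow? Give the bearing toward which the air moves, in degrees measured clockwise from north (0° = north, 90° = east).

135°

The pressure-gradient force points toward the southwest (bearing 225°).
Geostrophic balance: in the Southern Hemisphere the Coriolis force deflects motion to the left, so the geostrophic wind blows 90° to the left of the pressure-gradient force (low pressure on the right).
Rotating 225° by 90° counterclockwise gives 135° — the wind blows toward the southeast.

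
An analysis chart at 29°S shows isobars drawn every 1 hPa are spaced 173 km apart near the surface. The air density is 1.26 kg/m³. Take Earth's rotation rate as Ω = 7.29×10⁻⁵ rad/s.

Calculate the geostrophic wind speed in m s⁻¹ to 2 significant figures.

6.5 m s⁻¹

Coriolis parameter at 29°S:
f = 2Ω sin φ = 2 × 7.29×10⁻⁵ × sin 29° = 7.07×10⁻⁵ s⁻¹
Pressure gradient: |∂P/∂n| = 100 Pa / 173000 m = 5.78×10⁻⁴ Pa/m
Geostrophic balance (pressure-gradient force = Coriolis force):
V_g = (1/(fρ)) |∂P/∂n| = 5.78×10⁻⁴ / (7.07×10⁻⁵ × 1.26) = 6.49 m/s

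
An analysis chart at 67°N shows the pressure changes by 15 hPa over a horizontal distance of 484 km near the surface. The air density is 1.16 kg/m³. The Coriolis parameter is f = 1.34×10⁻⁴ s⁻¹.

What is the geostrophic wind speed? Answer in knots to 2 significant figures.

Pressure gradient: |∂P/∂n| = 1500 Pa / 484000 m = 3.10×10⁻³ Pa/m
Geostrophic balance (pressure-gradient force = Coriolis force):
V_g = (1/(fρ)) |∂P/∂n| = 3.10×10⁻³ / (1.34×10⁻⁴ × 1.16) = 19.9 m/s
Converting: 19.9 m/s × 1.944 = 39 knots

39 knots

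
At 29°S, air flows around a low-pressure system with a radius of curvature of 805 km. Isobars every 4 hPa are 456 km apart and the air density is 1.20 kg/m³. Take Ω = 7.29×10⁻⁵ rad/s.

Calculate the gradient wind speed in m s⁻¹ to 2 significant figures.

8.9 m s⁻¹

Coriolis parameter at 29°S:
f = 2Ω sin φ = 2 × 7.29×10⁻⁵ × sin 29° = 7.07×10⁻⁵ s⁻¹
Pressure gradient: |∂P/∂n| = 400 Pa / 456000 m = 8.77×10⁻⁴ Pa/m
Geostrophic speed: V_g = |∂P/∂n|/(fρ) = 8.77×10⁻⁴/(7.07×10⁻⁵ × 1.20) = 10.3 m/s
Around a low, centrifugal force acts outward with Coriolis, so pressure-gradient force balances both:
(1/ρ)|∂P/∂n| = fV + V²/R  →  V² + fR·V − fR·V_g = 0
With fR = 7.07×10⁻⁵ × 805×10³ m = 56.9 m/s:
V = [−fR + √((fR)² + 4 fR V_g)]/2 = [−56.9 + √(56.9² + 4×56.9×10.3)]/2 = 8.94 m/s
Subgeostrophic (V < V_g = 10.3 m/s), as expected around a low.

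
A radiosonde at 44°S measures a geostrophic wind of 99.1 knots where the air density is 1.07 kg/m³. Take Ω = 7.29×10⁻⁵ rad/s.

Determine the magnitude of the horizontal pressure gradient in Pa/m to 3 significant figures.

5.52×10⁻³ Pa/m

Coriolis parameter at 44°S:
f = 2Ω sin φ = 2 × 7.29×10⁻⁵ × sin 44° = 1.01×10⁻⁴ s⁻¹
Wind speed in SI: 99.1 knots = 51.0 m/s
Geostrophic balance rearranged: |∂P/∂n| = f ρ V_g
|∂P/∂n| = 1.01×10⁻⁴ × 1.07 × 51.0 = 5.52×10⁻³ Pa/m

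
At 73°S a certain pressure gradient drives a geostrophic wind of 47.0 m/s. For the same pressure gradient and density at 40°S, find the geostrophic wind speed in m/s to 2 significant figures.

With the same pressure gradient and density, V_g ∝ 1/f ∝ 1/sin φ.
V₂ = V₁ · sin φ₁ / sin φ₂ = 47.0 × sin 73° / sin 40°
V₂ = 47.0 × 0.9563/0.6428 = 70 m/s

70 m/s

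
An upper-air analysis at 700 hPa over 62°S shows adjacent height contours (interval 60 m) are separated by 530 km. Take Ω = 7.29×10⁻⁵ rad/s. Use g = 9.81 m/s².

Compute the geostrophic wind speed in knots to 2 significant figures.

17 knots

Coriolis parameter at 62°S:
f = 2Ω sin φ = 2 × 7.29×10⁻⁵ × sin 62° = 1.29×10⁻⁴ s⁻¹
Height gradient: |∂Z/∂n| = 60 m / 530000 m = 1.13×10⁻⁴
On a pressure surface, geostrophic balance gives V_g = (g/f)|∂Z/∂n|:
V_g = 9.81 × 1.13×10⁻⁴ / 1.29×10⁻⁴ = 8.63 m/s
Converting: 8.63 m/s × 1.944 = 17 knots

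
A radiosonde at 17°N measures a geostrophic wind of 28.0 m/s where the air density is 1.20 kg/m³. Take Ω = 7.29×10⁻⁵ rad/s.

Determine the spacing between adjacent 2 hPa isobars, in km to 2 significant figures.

Coriolis parameter at 17°N:
f = 2Ω sin φ = 2 × 7.29×10⁻⁵ × sin 17° = 4.26×10⁻⁵ s⁻¹
Geostrophic balance rearranged: |∂P/∂n| = f ρ V_g
|∂P/∂n| = 4.26×10⁻⁵ × 1.20 × 28.0 = 1.43×10⁻³ Pa/m
Isobar spacing: Δn = ΔP/|∂P/∂n| = 200 Pa / 1.43×10⁻³ Pa/m = 139636 m ≈ 140 km

140 km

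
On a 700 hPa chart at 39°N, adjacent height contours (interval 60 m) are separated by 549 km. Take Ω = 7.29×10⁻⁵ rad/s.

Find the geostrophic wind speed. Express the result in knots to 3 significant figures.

22.7 knots

Coriolis parameter at 39°N:
f = 2Ω sin φ = 2 × 7.29×10⁻⁵ × sin 39° = 9.18×10⁻⁵ s⁻¹
Height gradient: |∂Z/∂n| = 60 m / 549000 m = 1.09×10⁻⁴
On a pressure surface, geostrophic balance gives V_g = (g/f)|∂Z/∂n|:
V_g = 9.81 × 1.09×10⁻⁴ / 9.18×10⁻⁵ = 11.7 m/s
Converting: 11.7 m/s × 1.944 = 22.7 knots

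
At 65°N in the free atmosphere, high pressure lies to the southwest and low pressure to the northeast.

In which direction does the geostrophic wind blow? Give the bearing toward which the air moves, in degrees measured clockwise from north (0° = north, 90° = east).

135°

The pressure-gradient force points toward the northeast (bearing 045°).
Geostrophic balance: in the Northern Hemisphere the Coriolis force deflects motion to the right, so the geostrophic wind blows 90° to the right of the pressure-gradient force (low pressure on the left).
Rotating 045° by 90° clockwise gives 135° — the wind blows toward the southeast.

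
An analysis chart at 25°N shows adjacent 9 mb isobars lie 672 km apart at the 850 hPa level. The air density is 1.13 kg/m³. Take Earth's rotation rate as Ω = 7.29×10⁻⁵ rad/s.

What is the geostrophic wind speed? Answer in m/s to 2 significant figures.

19 m/s

Coriolis parameter at 25°N:
f = 2Ω sin φ = 2 × 7.29×10⁻⁵ × sin 25° = 6.16×10⁻⁵ s⁻¹
Pressure gradient: |∂P/∂n| = 900 Pa / 672000 m = 1.34×10⁻³ Pa/m
Geostrophic balance (pressure-gradient force = Coriolis force):
V_g = (1/(fρ)) |∂P/∂n| = 1.34×10⁻³ / (6.16×10⁻⁵ × 1.13) = 19.2 m/s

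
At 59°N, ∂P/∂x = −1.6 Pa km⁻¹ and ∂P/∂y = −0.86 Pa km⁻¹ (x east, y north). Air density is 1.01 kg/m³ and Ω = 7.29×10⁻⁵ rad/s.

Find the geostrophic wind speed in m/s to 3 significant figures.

14.4 m/s

Coriolis parameter at 59°N:
f = 2Ω sin φ = 2 × 7.29×10⁻⁵ × sin 59° = 1.25×10⁻⁴ s⁻¹
Component geostrophic relations (x east, y north):
u_g = −(1/(fρ)) ∂P/∂y,  v_g = (1/(fρ)) ∂P/∂x
u_g = −(−0.86×10⁻³)/(1.25×10⁻⁴ × 1.01) = 6.81 m/s;  v_g = (−1.6×10⁻³)/(1.25×10⁻⁴ × 1.01) = −12.7 m/s
|V_g| = √(u_g² + v_g²) = 14.4 m/s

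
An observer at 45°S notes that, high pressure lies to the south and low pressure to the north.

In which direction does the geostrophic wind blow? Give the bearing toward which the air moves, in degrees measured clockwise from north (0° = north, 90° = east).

270°

The pressure-gradient force points toward the north (bearing 000°).
Geostrophic balance: in the Southern Hemisphere the Coriolis force deflects motion to the left, so the geostrophic wind blows 90° to the left of the pressure-gradient force (low pressure on the right).
Rotating 000° by 90° counterclockwise gives 270° — the wind blows toward the west.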